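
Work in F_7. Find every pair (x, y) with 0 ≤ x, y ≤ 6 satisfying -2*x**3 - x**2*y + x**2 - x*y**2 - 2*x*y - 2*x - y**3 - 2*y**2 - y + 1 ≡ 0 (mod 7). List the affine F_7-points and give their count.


Affine F_7-points: {(1, 6), (2, 3), (4, 0), (5, 5)}; count = 4.

For each of the 49 pairs (x, y) ∈ F_7², evaluate f(x, y) mod 7. Record the zeros.
  x = 0: [0↦1, 1↦4, 2↦4, 3↦2, 4↦6, 5↦3, 6↦1]  zeros at y ∈ ∅
  x = 1: [0↦5, 1↦4, 2↦5, 3↦2, 4↦3, 5↦2, 6↦0]  zeros at y ∈ {6}
  x = 2: [0↦6, 1↦6, 2↦6, 3↦0, 4↦3, 5↦2, 6↦5]  zeros at y ∈ {3}
  x = 3: [0↦6, 1↦5, 2↦2, 3↦5, 4↦1, 5↦5, 6↦4]  zeros at y ∈ ∅
  x = 4: [0↦0, 1↦3, 2↦2, 3↦5, 4↦6, 5↦6, 6↦6]  zeros at y ∈ {0}
  x = 5: [0↦4, 1↦2, 2↦1, 3↦2, 4↦6, 5↦0, 6↦6]  zeros at y ∈ {5}
  x = 6: [0↦6, 1↦4, 2↦1, 3↦5, 4↦3, 5↦3, 6↦6]  zeros at y ∈ ∅
Collecting zeros: affine points = {(1, 6), (2, 3), (4, 0), (5, 5)}.
Total count |C(F_7)_aff| = 4.


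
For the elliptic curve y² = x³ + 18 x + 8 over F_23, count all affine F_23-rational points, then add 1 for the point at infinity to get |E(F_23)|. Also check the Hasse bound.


Affine points = {(0, 10), (0, 13), (1, 2), (1, 21), (2, 11), (2, 12), (4, 11), (4, 12), (5, 4), (5, 19), (9, 5), (9, 18), (13, 1), (13, 22), (17, 11), (17, 12), (18, 0), (22, 9), (22, 14)}; affine count = 19; |E(F_23)| = 20.

Discriminant check: Δ ∝ 4a³ + 27b² = 4·18³ + 27·8² = 4·5832 + 27·64 ≡ 9 (mod 23). Nonzero ⇒ E is nonsingular.
For each x ∈ F_23, compute rhs = x³ + 18·x + 8 mod 23, then count y ∈ F_23 with y² ≡ rhs.
  x = 0: rhs = 8, matching y values: 10, 13 (2 points).
  x = 1: rhs = 4, matching y values: 2, 21 (2 points).
  x = 2: rhs = 6, matching y values: 11, 12 (2 points).
  x = 3: rhs = 20, matching y values: none (0 points).
  x = 4: rhs = 6, matching y values: 11, 12 (2 points).
  x = 5: rhs = 16, matching y values: 4, 19 (2 points).
  x = 6: rhs = 10, matching y values: none (0 points).
  x = 7: rhs = 17, matching y values: none (0 points).
  x = 8: rhs = 20, matching y values: none (0 points).
  x = 9: rhs = 2, matching y values: 5, 18 (2 points).
  x = 10: rhs = 15, matching y values: none (0 points).
  x = 11: rhs = 19, matching y values: none (0 points).
  x = 12: rhs = 20, matching y values: none (0 points).
  x = 13: rhs = 1, matching y values: 1, 22 (2 points).
  x = 14: rhs = 14, matching y values: none (0 points).
  x = 15: rhs = 19, matching y values: none (0 points).
  x = 16: rhs = 22, matching y values: none (0 points).
  x = 17: rhs = 6, matching y values: 11, 12 (2 points).
  x = 18: rhs = 0, matching y values: 0 (1 points).
  x = 19: rhs = 10, matching y values: none (0 points).
  x = 20: rhs = 19, matching y values: none (0 points).
  x = 21: rhs = 10, matching y values: none (0 points).
  x = 22: rhs = 12, matching y values: 9, 14 (2 points).
Total affine count: 19.
Full point count |E(F_23)| = 19 + 1 = 20.
Hasse bound: |20 − (23+1)| = |-4| = 4 ≤ 2√23 ≈ 9.5917 ✓.


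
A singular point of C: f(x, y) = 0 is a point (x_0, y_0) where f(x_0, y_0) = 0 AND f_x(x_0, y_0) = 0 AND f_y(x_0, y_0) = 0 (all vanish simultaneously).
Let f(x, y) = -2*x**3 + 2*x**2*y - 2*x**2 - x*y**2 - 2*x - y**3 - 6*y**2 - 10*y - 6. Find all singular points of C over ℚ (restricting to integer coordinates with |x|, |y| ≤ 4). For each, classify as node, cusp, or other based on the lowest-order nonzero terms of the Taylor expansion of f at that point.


Singular points: {(-1, -2)}; classification: cusp.

Compute partial derivatives:
  f_x = -6*x**2 + 4*x*y - 4*x - y**2 - 2.
  f_y = 2*x**2 - 2*x*y - 3*y**2 - 12*y - 10.
Scan x_0 ∈ {−4, ..., 4}. For each x_0, f_y(x_0, y) is a polynomial in y; find its integer roots y ∈ {−4, ..., 4}, then test f_x and f at those candidates.
  x = -4: f_y(-4, y) = -3*y**2 - 4*y + 22; no integer root y with |y| ≤ 4.
  x = -3: f_y(-3, y) = -3*y**2 - 6*y + 8; no integer root y with |y| ≤ 4.
  x = -2: f_y(-2, y) = -3*y**2 - 8*y - 2; no integer root y with |y| ≤ 4.
  x = -1: f_y(-1, y) = -3*y**2 - 10*y - 8; vanishes at y ∈ {-2}. (-1, -2): f_x = 0, f = 0 — SINGULAR.
  x = 0: f_y(0, y) = -3*y**2 - 12*y - 10; no integer root y with |y| ≤ 4.
  x = 1: f_y(1, y) = -3*y**2 - 14*y - 8; vanishes at y ∈ {-4}. (1, -4): f_x = -44 ≠ 0.
  x = 2: f_y(2, y) = -3*y**2 - 16*y - 2; no integer root y with |y| ≤ 4.
  x = 3: f_y(3, y) = -3*y**2 - 18*y + 8; no integer root y with |y| ≤ 4.
  x = 4: f_y(4, y) = -3*y**2 - 20*y + 22; no integer root y with |y| ≤ 4.
Only singular point on the grid: (-1, -2).
Classify: substitute x = -1 + u, y = -2 + v and expand: f = -2*u**3 + 2*u**2*v - u*v**2 - v**3 + v**2.
No constant or linear terms (consistent with a singular point). Quadratic part: v**2. Cubic part: -2*u**3 + 2*u**2*v - u*v**2 - v**3.
The quadratic part v**2 is a perfect square, so there is a single (double) tangent line v = 0, i.e. y = -2. Restricting the cubic part to that line (v = 0) leaves -2*u**3 ≠ 0, so f is not divisible by v and the branch is v² ≈ 2*u**3 to lowest order — this is a cusp.
Classification: cusp.


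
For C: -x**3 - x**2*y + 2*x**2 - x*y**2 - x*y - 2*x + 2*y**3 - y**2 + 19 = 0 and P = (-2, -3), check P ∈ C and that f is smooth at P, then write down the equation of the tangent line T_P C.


Tangent line at P: -40*x + 46*y + 58 = 0.

Step 1: f(-2, -3) = 0, so P lies on C.
Step 2: partial derivatives
  f_x(x, y) = -3*x**2 - 2*x*y + 4*x - y**2 - y - 2, f_y(x, y) = -x**2 - 2*x*y - x + 6*y**2 - 2*y.
  f_x(P) = -40, f_y(P) = 46 (gradient nonzero, so P is smooth).
Step 3: tangent line at P: -40·(x − -2) + 46·(y − -3) = 0.
Expanding: -40*x + 46*y + 58 = 0.


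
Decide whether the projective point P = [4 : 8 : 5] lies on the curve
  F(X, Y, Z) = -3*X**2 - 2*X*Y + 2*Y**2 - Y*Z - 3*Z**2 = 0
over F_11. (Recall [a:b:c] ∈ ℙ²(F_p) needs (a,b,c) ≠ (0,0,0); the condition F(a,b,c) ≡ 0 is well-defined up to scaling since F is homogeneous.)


F(4,8,5) ≡ 0 (mod 11); P is on the curve.

Evaluate F(4, 8, 5) term-by-term (mod 11).
  -3*X**2 ↦ -3·16·1·1 = -48
  -2*X*Y ↦ -2·4·8·1 = -64
  2*Y**2 ↦ 2·1·64·1 = 128
  -Y*Z ↦ -1·1·8·5 = -40
  -3*Z**2 ↦ -3·1·1·25 = -75
Sum: F(4, 8, 5) = (-48) + (-64) + (128) + (-40) + (-75) = -99.
Reducing mod 11: -99 ≡ 0 (mod 11).
Since F(a, b, c) ≡ 0 (mod 11), P lies on the curve.


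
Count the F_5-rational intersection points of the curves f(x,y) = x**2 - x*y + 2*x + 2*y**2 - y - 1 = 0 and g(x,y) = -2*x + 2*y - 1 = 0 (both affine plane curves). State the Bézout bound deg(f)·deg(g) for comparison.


Common zeros: ∅; count = 0; Bézout bound = 2.

deg(f) = 2, deg(g) = 1, so Bézout bound = 2.
Scan x ∈ F_5. For each x, list the y ∈ F_5 with f(x, y) ≡ 0 and those with g(x, y) ≡ 0 (mod 5); the common zeros in that column are the intersection.
  x = 0: f ≡ 0 at y ∈ {1, 2}; g ≡ 0 at y ∈ {3}; common: ∅.
  x = 1: f ≡ 0 at y ∈ ∅; g ≡ 0 at y ∈ {4}; common: ∅.
  x = 2: f ≡ 0 at y ∈ ∅; g ≡ 0 at y ∈ {0}; common: ∅.
  x = 3: f ≡ 0 at y ∈ {3, 4}; g ≡ 0 at y ∈ {1}; common: ∅.
  x = 4: f ≡ 0 at y ∈ {1, 4}; g ≡ 0 at y ∈ {2}; common: ∅.
Collecting: common zeros = ∅, so the count is 0.
Comparison with the Bézout bound: 0 ≤ 2 = deg(f)·deg(g), as expected for curves with no common component (the affine F_5-count falls short of the bound because intersections may lie at infinity, over extension fields, or carry multiplicity).


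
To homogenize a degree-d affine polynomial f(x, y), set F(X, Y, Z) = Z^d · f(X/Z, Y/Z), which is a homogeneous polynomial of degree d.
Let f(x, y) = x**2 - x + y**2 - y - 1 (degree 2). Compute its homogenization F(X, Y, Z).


F(X, Y, Z) = X**2 - X*Z + Y**2 - Y*Z - Z**2

deg(f) = 2.
Substitute x = X/Z, y = Y/Z into f, then multiply by Z^2.
  monomial 1·x^2·y^0 ↦ 1·X^2·Y^0·Z^0.
  monomial -1·x^1·y^0 ↦ -1·X^1·Y^0·Z^1.
  monomial 1·x^0·y^2 ↦ 1·X^0·Y^2·Z^0.
  monomial -1·x^0·y^1 ↦ -1·X^0·Y^1·Z^1.
  monomial -1·x^0·y^0 ↦ -1·X^0·Y^0·Z^2.
Collecting: F(X, Y, Z) = X**2 - X*Z + Y**2 - Y*Z - Z**2.


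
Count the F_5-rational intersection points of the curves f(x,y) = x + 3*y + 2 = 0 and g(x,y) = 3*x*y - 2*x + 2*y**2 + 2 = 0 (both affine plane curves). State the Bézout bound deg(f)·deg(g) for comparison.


Common zeros: ∅; count = 0; Bézout bound = 2.

deg(f) = 1, deg(g) = 2, so Bézout bound = 2.
Scan x ∈ F_5. For each x, list the y ∈ F_5 with f(x, y) ≡ 0 and those with g(x, y) ≡ 0 (mod 5); the common zeros in that column are the intersection.
  x = 0: f ≡ 0 at y ∈ {1}; g ≡ 0 at y ∈ {2, 3}; common: ∅.
  x = 1: f ≡ 0 at y ∈ {4}; g ≡ 0 at y ∈ {0, 1}; common: ∅.
  x = 2: f ≡ 0 at y ∈ {2}; g ≡ 0 at y ∈ ∅; common: ∅.
  x = 3: f ≡ 0 at y ∈ {0}; g ≡ 0 at y ∈ ∅; common: ∅.
  x = 4: f ≡ 0 at y ∈ {3}; g ≡ 0 at y ∈ ∅; common: ∅.
Collecting: common zeros = ∅, so the count is 0.
Comparison with the Bézout bound: 0 ≤ 2 = deg(f)·deg(g), as expected for curves with no common component (the affine F_5-count falls short of the bound because intersections may lie at infinity, over extension fields, or carry multiplicity).


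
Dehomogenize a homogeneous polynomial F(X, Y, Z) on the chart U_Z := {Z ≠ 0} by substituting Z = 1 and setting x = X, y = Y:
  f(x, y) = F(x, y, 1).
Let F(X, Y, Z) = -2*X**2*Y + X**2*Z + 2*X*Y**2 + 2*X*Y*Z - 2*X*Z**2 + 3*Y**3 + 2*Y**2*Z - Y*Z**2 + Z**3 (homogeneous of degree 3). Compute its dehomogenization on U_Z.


f(x, y) = -2*x**2*y + x**2 + 2*x*y**2 + 2*x*y - 2*x + 3*y**3 + 2*y**2 - y + 1

On U_Z we set Z = 1. Each monomial c·X^i·Y^j·Z^k in F becomes c·x^i·y^j·1^k = c·x^i·y^j.
Substituting Z = 1: F(X, Y, 1) = -2*x**2*y + x**2 + 2*x*y**2 + 2*x*y - 2*x + 3*y**3 + 2*y**2 - y + 1.
Note: deg(f) ≤ deg(F) = 3; strict inequality happens when F is divisible by Z (lost terms).


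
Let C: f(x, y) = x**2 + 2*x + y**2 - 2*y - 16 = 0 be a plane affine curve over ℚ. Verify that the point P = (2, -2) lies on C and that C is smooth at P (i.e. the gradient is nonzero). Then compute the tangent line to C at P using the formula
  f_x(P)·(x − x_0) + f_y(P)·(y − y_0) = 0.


Tangent line at P: 6*x - 6*y - 24 = 0.

Step 1: f(2, -2) = 0, so P lies on C.
Step 2: partial derivatives
  f_x(x, y) = 2*x + 2, f_y(x, y) = 2*y - 2.
  f_x(P) = 6, f_y(P) = -6 (gradient nonzero, so P is smooth).
Step 3: tangent line at P: 6·(x − 2) + -6·(y − -2) = 0.
Expanding: 6*x - 6*y - 24 = 0.


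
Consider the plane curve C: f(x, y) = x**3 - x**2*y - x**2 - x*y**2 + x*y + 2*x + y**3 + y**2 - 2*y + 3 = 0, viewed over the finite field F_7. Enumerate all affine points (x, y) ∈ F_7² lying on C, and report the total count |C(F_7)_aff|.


Affine F_7-points: {(2, 1), (2, 2), (2, 5), (5, 5), (6, 2), (6, 5)}; count = 6.

For each of the 49 pairs (x, y) ∈ F_7², evaluate f(x, y) mod 7. Record the zeros.
  x = 0: [0↦3, 1↦3, 2↦4, 3↦5, 4↦5, 5↦3, 6↦5]  zeros at y ∈ ∅
  x = 1: [0↦5, 1↦4, 2↦2, 3↦5, 4↦5, 5↦1, 6↦6]  zeros at y ∈ ∅
  x = 2: [0↦4, 1↦0, 2↦0, 3↦3, 4↦1, 5↦0, 6↦6]  zeros at y ∈ {1, 2, 5}
  x = 3: [0↦6, 1↦4, 2↦4, 3↦5, 4↦6, 5↦6, 6↦4]  zeros at y ∈ ∅
  x = 4: [0↦3, 1↦1, 2↦6, 3↦3, 4↦5, 5↦4, 6↦6]  zeros at y ∈ ∅
  x = 5: [0↦1, 1↦4, 2↦5, 3↦3, 4↦4, 5↦0, 6↦4]  zeros at y ∈ {5}
  x = 6: [0↦6, 1↦5, 2↦0, 3↦4, 4↦2, 5↦0, 6↦4]  zeros at y ∈ {2, 5}
Collecting zeros: affine points = {(2, 1), (2, 2), (2, 5), (5, 5), (6, 2), (6, 5)}.
Total count |C(F_7)_aff| = 6.


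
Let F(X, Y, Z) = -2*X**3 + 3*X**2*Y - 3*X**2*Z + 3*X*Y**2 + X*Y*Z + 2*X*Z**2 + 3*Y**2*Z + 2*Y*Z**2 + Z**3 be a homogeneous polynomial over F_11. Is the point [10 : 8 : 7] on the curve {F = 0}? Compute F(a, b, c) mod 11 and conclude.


F(10,8,7) ≡ 7 (mod 11); P is NOT on the curve.

Evaluate F(10, 8, 7) term-by-term (mod 11).
  -2*X**3 ↦ -2·1000·1·1 = -2000
  3*X**2*Y ↦ 3·100·8·1 = 2400
  -3*X**2*Z ↦ -3·100·1·7 = -2100
  3*X*Y**2 ↦ 3·10·64·1 = 1920
  X*Y*Z ↦ 1·10·8·7 = 560
  2*X*Z**2 ↦ 2·10·1·49 = 980
  3*Y**2*Z ↦ 3·1·64·7 = 1344
  2*Y*Z**2 ↦ 2·1·8·49 = 784
  Z**3 ↦ 1·1·1·343 = 343
Sum: F(10, 8, 7) = (-2000) + (2400) + (-2100) + (1920) + (560) + (980) + (1344) + (784) + (343) = 4231.
Reducing mod 11: 4231 ≡ 7 (mod 11).
Since F(a, b, c) ≡ 7 ≠ 0 (mod 11), P does NOT lie on the curve.


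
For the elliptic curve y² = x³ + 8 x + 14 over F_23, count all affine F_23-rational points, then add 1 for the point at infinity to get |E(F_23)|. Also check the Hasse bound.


Affine points = {(1, 0), (4, 8), (4, 15), (5, 8), (5, 15), (6, 5), (6, 18), (10, 6), (10, 17), (14, 8), (14, 15), (15, 6), (15, 17), (16, 11), (16, 12), (17, 7), (17, 16), (20, 3), (20, 20), (21, 6), (21, 17)}; affine count = 21; |E(F_23)| = 22.

Discriminant check: Δ ∝ 4a³ + 27b² = 4·8³ + 27·14² = 4·512 + 27·196 ≡ 3 (mod 23). Nonzero ⇒ E is nonsingular.
For each x ∈ F_23, compute rhs = x³ + 8·x + 14 mod 23, then count y ∈ F_23 with y² ≡ rhs.
  x = 0: rhs = 14, matching y values: none (0 points).
  x = 1: rhs = 0, matching y values: 0 (1 points).
  x = 2: rhs = 15, matching y values: none (0 points).
  x = 3: rhs = 19, matching y values: none (0 points).
  x = 4: rhs = 18, matching y values: 8, 15 (2 points).
  x = 5: rhs = 18, matching y values: 8, 15 (2 points).
  x = 6: rhs = 2, matching y values: 5, 18 (2 points).
  x = 7: rhs = 22, matching y values: none (0 points).
  x = 8: rhs = 15, matching y values: none (0 points).
  x = 9: rhs = 10, matching y values: none (0 points).
  x = 10: rhs = 13, matching y values: 6, 17 (2 points).
  x = 11: rhs = 7, matching y values: none (0 points).
  x = 12: rhs = 21, matching y values: none (0 points).
  x = 13: rhs = 15, matching y values: none (0 points).
  x = 14: rhs = 18, matching y values: 8, 15 (2 points).
  x = 15: rhs = 13, matching y values: 6, 17 (2 points).
  x = 16: rhs = 6, matching y values: 11, 12 (2 points).
  x = 17: rhs = 3, matching y values: 7, 16 (2 points).
  x = 18: rhs = 10, matching y values: none (0 points).
  x = 19: rhs = 10, matching y values: none (0 points).
  x = 20: rhs = 9, matching y values: 3, 20 (2 points).
  x = 21: rhs = 13, matching y values: 6, 17 (2 points).
  x = 22: rhs = 5, matching y values: none (0 points).
Total affine count: 21.
Full point count |E(F_23)| = 21 + 1 = 22.
Hasse bound: |22 − (23+1)| = |-2| = 2 ≤ 2√23 ≈ 9.5917 ✓.


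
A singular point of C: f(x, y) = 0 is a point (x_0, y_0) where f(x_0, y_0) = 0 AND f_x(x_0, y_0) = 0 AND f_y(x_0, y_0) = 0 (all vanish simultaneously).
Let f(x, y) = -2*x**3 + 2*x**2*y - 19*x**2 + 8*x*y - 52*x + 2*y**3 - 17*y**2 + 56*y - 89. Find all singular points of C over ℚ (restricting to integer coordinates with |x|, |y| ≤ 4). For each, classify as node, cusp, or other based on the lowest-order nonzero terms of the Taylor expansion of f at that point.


Singular points: {(-2, 3)}; classification: node.

Compute partial derivatives:
  f_x = -6*x**2 + 4*x*y - 38*x + 8*y - 52.
  f_y = 2*x**2 + 8*x + 6*y**2 - 34*y + 56.
Scan x_0 ∈ {−4, ..., 4}. For each x_0, f_y(x_0, y) is a polynomial in y; find its integer roots y ∈ {−4, ..., 4}, then test f_x and f at those candidates.
  x = -4: f_y(-4, y) = 6*y**2 - 34*y + 56; no integer root y with |y| ≤ 4.
  x = -3: f_y(-3, y) = 6*y**2 - 34*y + 50; no integer root y with |y| ≤ 4.
  x = -2: f_y(-2, y) = 6*y**2 - 34*y + 48; vanishes at y ∈ {3}. (-2, 3): f_x = 0, f = 0 — SINGULAR.
  x = -1: f_y(-1, y) = 6*y**2 - 34*y + 50; no integer root y with |y| ≤ 4.
  x = 0: f_y(0, y) = 6*y**2 - 34*y + 56; no integer root y with |y| ≤ 4.
  x = 1: f_y(1, y) = 6*y**2 - 34*y + 66; no integer root y with |y| ≤ 4.
  x = 2: f_y(2, y) = 6*y**2 - 34*y + 80; no integer root y with |y| ≤ 4.
  x = 3: f_y(3, y) = 6*y**2 - 34*y + 98; no integer root y with |y| ≤ 4.
  x = 4: f_y(4, y) = 6*y**2 - 34*y + 120; no integer root y with |y| ≤ 4.
Only singular point on the grid: (-2, 3).
Classify: substitute x = -2 + u, y = 3 + v and expand: f = -2*u**3 + 2*u**2*v - u**2 + 2*v**3 + v**2.
No constant or linear terms (consistent with a singular point). Quadratic part: -u**2 + v**2. Cubic part: -2*u**3 + 2*u**2*v + 2*v**3.
The quadratic part v**2 - u**2 = (v − u)(v + u) splits into two distinct linear factors, so there are two distinct tangent lines y − 3 = ±(x − -2) — this is a node (ordinary double point).
Classification: node.


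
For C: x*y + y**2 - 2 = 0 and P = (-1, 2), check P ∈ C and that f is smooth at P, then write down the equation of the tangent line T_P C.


Tangent line at P: 2*x + 3*y - 4 = 0.

Step 1: f(-1, 2) = 0, so P lies on C.
Step 2: partial derivatives
  f_x(x, y) = y, f_y(x, y) = x + 2*y.
  f_x(P) = 2, f_y(P) = 3 (gradient nonzero, so P is smooth).
Step 3: tangent line at P: 2·(x − -1) + 3·(y − 2) = 0.
Expanding: 2*x + 3*y - 4 = 0.


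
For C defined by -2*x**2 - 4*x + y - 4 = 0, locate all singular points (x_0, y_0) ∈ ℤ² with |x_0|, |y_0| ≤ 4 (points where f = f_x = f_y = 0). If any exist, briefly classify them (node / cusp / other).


No singular points in the scanned grid; C is smooth there.

Compute partial derivatives:
  f_x = -4*x - 4.
  f_y = 1.
f_y = 1 is a nonzero constant, so f_y never vanishes: no point (x, y) can satisfy f = f_x = f_y = 0. In particular no (x, y) ∈ {−4, ..., 4}² is singular; the curve is smooth.


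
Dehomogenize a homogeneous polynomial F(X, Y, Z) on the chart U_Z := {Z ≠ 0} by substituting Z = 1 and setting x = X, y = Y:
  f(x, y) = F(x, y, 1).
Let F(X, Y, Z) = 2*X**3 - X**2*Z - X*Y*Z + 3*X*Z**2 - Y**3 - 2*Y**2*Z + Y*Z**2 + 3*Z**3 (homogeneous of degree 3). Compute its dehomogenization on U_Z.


f(x, y) = 2*x**3 - x**2 - x*y + 3*x - y**3 - 2*y**2 + y + 3

On U_Z we set Z = 1. Each monomial c·X^i·Y^j·Z^k in F becomes c·x^i·y^j·1^k = c·x^i·y^j.
Substituting Z = 1: F(X, Y, 1) = 2*x**3 - x**2 - x*y + 3*x - y**3 - 2*y**2 + y + 3.
Note: deg(f) ≤ deg(F) = 3; strict inequality happens when F is divisible by Z (lost terms).


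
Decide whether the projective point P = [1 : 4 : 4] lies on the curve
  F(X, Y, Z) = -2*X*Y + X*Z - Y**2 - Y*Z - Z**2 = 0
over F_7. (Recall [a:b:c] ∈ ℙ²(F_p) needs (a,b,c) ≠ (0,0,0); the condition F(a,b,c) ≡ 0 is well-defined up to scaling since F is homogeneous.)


F(1,4,4) ≡ 4 (mod 7); P is NOT on the curve.

Evaluate F(1, 4, 4) term-by-term (mod 7).
  -2*X*Y ↦ -2·1·4·1 = -8
  X*Z ↦ 1·1·1·4 = 4
  -Y**2 ↦ -1·1·16·1 = -16
  -Y*Z ↦ -1·1·4·4 = -16
  -Z**2 ↦ -1·1·1·16 = -16
Sum: F(1, 4, 4) = (-8) + (4) + (-16) + (-16) + (-16) = -52.
Reducing mod 7: -52 ≡ 4 (mod 7).
Since F(a, b, c) ≡ 4 ≠ 0 (mod 7), P does NOT lie on the curve.


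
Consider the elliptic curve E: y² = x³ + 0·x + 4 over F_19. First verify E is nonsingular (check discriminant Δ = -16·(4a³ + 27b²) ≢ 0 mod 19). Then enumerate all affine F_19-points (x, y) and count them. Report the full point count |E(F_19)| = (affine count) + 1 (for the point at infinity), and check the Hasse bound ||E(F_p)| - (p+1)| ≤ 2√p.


Affine points = {(0, 2), (0, 17), (1, 9), (1, 10), (4, 7), (4, 12), (6, 7), (6, 12), (7, 9), (7, 10), (9, 7), (9, 12), (10, 4), (10, 15), (11, 9), (11, 10), (13, 4), (13, 15), (15, 4), (15, 15)}; affine count = 20; |E(F_19)| = 21.

Discriminant check: Δ ∝ 4a³ + 27b² = 4·0³ + 27·4² = 4·0 + 27·16 ≡ 14 (mod 19). Nonzero ⇒ E is nonsingular.
For each x ∈ F_19, compute rhs = x³ + 0·x + 4 mod 19, then count y ∈ F_19 with y² ≡ rhs.
  x = 0: rhs = 4, matching y values: 2, 17 (2 points).
  x = 1: rhs = 5, matching y values: 9, 10 (2 points).
  x = 2: rhs = 12, matching y values: none (0 points).
  x = 3: rhs = 12, matching y values: none (0 points).
  x = 4: rhs = 11, matching y values: 7, 12 (2 points).
  x = 5: rhs = 15, matching y values: none (0 points).
  x = 6: rhs = 11, matching y values: 7, 12 (2 points).
  x = 7: rhs = 5, matching y values: 9, 10 (2 points).
  x = 8: rhs = 3, matching y values: none (0 points).
  x = 9: rhs = 11, matching y values: 7, 12 (2 points).
  x = 10: rhs = 16, matching y values: 4, 15 (2 points).
  x = 11: rhs = 5, matching y values: 9, 10 (2 points).
  x = 12: rhs = 3, matching y values: none (0 points).
  x = 13: rhs = 16, matching y values: 4, 15 (2 points).
  x = 14: rhs = 12, matching y values: none (0 points).
  x = 15: rhs = 16, matching y values: 4, 15 (2 points).
  x = 16: rhs = 15, matching y values: none (0 points).
  x = 17: rhs = 15, matching y values: none (0 points).
  x = 18: rhs = 3, matching y values: none (0 points).
Total affine count: 20.
Full point count |E(F_19)| = 20 + 1 = 21.
Hasse bound: |21 − (19+1)| = |1| = 1 ≤ 2√19 ≈ 8.7178 ✓.


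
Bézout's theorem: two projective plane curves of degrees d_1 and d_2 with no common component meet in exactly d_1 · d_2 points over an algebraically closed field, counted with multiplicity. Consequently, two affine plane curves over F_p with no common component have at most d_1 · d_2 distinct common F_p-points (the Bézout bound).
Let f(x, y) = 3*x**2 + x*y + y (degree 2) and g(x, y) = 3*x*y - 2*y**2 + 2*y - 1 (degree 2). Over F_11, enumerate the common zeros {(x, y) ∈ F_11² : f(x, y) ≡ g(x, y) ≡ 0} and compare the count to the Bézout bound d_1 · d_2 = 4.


Common zeros: {(3, 7)}; count = 1; Bézout bound = 4.

deg(f) = 2, deg(g) = 2, so Bézout bound = 4.
Scan x ∈ F_11. For each x, list the y ∈ F_11 with f(x, y) ≡ 0 and those with g(x, y) ≡ 0 (mod 11); the common zeros in that column are the intersection.
  x = 0: f ≡ 0 at y ∈ {0}; g ≡ 0 at y ∈ ∅; common: ∅.
  x = 1: f ≡ 0 at y ∈ {4}; g ≡ 0 at y ∈ ∅; common: ∅.
  x = 2: f ≡ 0 at y ∈ {7}; g ≡ 0 at y ∈ {5, 10}; common: ∅.
  x = 3: f ≡ 0 at y ∈ {7}; g ≡ 0 at y ∈ {4, 7}; common: {7}.
  x = 4: f ≡ 0 at y ∈ {8}; g ≡ 0 at y ∈ {1, 6}; common: ∅.
  x = 5: f ≡ 0 at y ∈ {4}; g ≡ 0 at y ∈ ∅; common: ∅.
  x = 6: f ≡ 0 at y ∈ {5}; g ≡ 0 at y ∈ ∅; common: ∅.
  x = 7: f ≡ 0 at y ∈ {5}; g ≡ 0 at y ∈ {8, 9}; common: ∅.
  x = 8: f ≡ 0 at y ∈ {8}; g ≡ 0 at y ∈ ∅; common: ∅.
  x = 9: f ≡ 0 at y ∈ {1}; g ≡ 0 at y ∈ ∅; common: ∅.
  x = 10: f ≡ 0 at y ∈ ∅; g ≡ 0 at y ∈ {2, 3}; common: ∅.
Collecting: common zeros = {(3, 7)}, so the count is 1.
Comparison with the Bézout bound: 1 ≤ 4 = deg(f)·deg(g), as expected for curves with no common component (the affine F_11-count falls short of the bound because intersections may lie at infinity, over extension fields, or carry multiplicity).


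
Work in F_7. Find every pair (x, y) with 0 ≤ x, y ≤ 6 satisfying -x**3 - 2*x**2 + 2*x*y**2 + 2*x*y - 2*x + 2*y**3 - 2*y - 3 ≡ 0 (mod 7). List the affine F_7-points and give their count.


Affine F_7-points: {(3, 1), (4, 1), (5, 1)}; count = 3.

For each of the 49 pairs (x, y) ∈ F_7², evaluate f(x, y) mod 7. Record the zeros.
  x = 0: [0↦4, 1↦4, 2↦2, 3↦3, 4↦5, 5↦6, 6↦4]  zeros at y ∈ ∅
  x = 1: [0↦6, 1↦3, 2↦2, 3↦1, 4↦5, 5↦5, 6↦6]  zeros at y ∈ ∅
  x = 2: [0↦5, 1↦6, 2↦6, 3↦3, 4↦2, 5↦1, 6↦5]  zeros at y ∈ ∅
  x = 3: [0↦2, 1↦0, 2↦1, 3↦3, 4↦4, 5↦2, 6↦2]  zeros at y ∈ {1}
  x = 4: [0↦5, 1↦0, 2↦2, 3↦2, 4↦5, 5↦2, 6↦5]  zeros at y ∈ {1}
  x = 5: [0↦1, 1↦0, 2↦3, 3↦1, 4↦6, 5↦2, 6↦1]  zeros at y ∈ {1}
  x = 6: [0↦5, 1↦1, 2↦5, 3↦1, 4↦1, 5↦3, 6↦5]  zeros at y ∈ ∅
Collecting zeros: affine points = {(3, 1), (4, 1), (5, 1)}.
Total count |C(F_7)_aff| = 3.


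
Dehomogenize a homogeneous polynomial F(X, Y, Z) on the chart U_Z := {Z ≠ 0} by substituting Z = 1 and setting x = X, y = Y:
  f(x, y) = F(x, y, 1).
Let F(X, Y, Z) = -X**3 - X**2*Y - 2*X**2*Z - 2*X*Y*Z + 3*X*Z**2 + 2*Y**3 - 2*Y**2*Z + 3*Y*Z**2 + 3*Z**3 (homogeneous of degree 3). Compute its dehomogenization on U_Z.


f(x, y) = -x**3 - x**2*y - 2*x**2 - 2*x*y + 3*x + 2*y**3 - 2*y**2 + 3*y + 3

On U_Z we set Z = 1. Each monomial c·X^i·Y^j·Z^k in F becomes c·x^i·y^j·1^k = c·x^i·y^j.
Substituting Z = 1: F(X, Y, 1) = -x**3 - x**2*y - 2*x**2 - 2*x*y + 3*x + 2*y**3 - 2*y**2 + 3*y + 3.
Note: deg(f) ≤ deg(F) = 3; strict inequality happens when F is divisible by Z (lost terms).


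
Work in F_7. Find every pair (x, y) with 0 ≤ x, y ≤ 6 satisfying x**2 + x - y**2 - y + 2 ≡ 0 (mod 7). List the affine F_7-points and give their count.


Affine F_7-points: {(0, 1), (0, 5), (3, 0), (3, 6), (6, 1), (6, 5)}; count = 6.

For each of the 49 pairs (x, y) ∈ F_7², evaluate f(x, y) mod 7. Record the zeros.
  x = 0: [0↦2, 1↦0, 2↦3, 3↦4, 4↦3, 5↦0, 6↦2]  zeros at y ∈ {1, 5}
  x = 1: [0↦4, 1↦2, 2↦5, 3↦6, 4↦5, 5↦2, 6↦4]  zeros at y ∈ ∅
  x = 2: [0↦1, 1↦6, 2↦2, 3↦3, 4↦2, 5↦6, 6↦1]  zeros at y ∈ ∅
  x = 3: [0↦0, 1↦5, 2↦1, 3↦2, 4↦1, 5↦5, 6↦0]  zeros at y ∈ {0, 6}
  x = 4: [0↦1, 1↦6, 2↦2, 3↦3, 4↦2, 5↦6, 6↦1]  zeros at y ∈ ∅
  x = 5: [0↦4, 1↦2, 2↦5, 3↦6, 4↦5, 5↦2, 6↦4]  zeros at y ∈ ∅
  x = 6: [0↦2, 1↦0, 2↦3, 3↦4, 4↦3, 5↦0, 6↦2]  zeros at y ∈ {1, 5}
Collecting zeros: affine points = {(0, 1), (0, 5), (3, 0), (3, 6), (6, 1), (6, 5)}.
Total count |C(F_7)_aff| = 6.


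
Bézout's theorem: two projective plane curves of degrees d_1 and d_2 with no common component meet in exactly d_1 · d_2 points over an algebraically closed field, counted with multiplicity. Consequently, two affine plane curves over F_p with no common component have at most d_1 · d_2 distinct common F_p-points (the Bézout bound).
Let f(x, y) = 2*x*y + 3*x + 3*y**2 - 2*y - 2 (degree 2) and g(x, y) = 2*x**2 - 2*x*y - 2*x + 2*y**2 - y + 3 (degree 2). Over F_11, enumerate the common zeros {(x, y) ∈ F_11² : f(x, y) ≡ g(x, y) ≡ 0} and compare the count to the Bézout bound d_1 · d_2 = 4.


Common zeros: ∅; count = 0; Bézout bound = 4.

deg(f) = 2, deg(g) = 2, so Bézout bound = 4.
Scan x ∈ F_11. For each x, list the y ∈ F_11 with f(x, y) ≡ 0 and those with g(x, y) ≡ 0 (mod 11); the common zeros in that column are the intersection.
  x = 0: f ≡ 0 at y ∈ ∅; g ≡ 0 at y ∈ ∅; common: ∅.
  x = 1: f ≡ 0 at y ∈ ∅; g ≡ 0 at y ∈ ∅; common: ∅.
  x = 2: f ≡ 0 at y ∈ {7}; g ≡ 0 at y ∈ ∅; common: ∅.
  x = 3: f ≡ 0 at y ∈ {8, 9}; g ≡ 0 at y ∈ ∅; common: ∅.
  x = 4: f ≡ 0 at y ∈ {3, 6}; g ≡ 0 at y ∈ ∅; common: ∅.
  x = 5: f ≡ 0 at y ∈ ∅; g ≡ 0 at y ∈ ∅; common: ∅.
  x = 6: f ≡ 0 at y ∈ ∅; g ≡ 0 at y ∈ ∅; common: ∅.
  x = 7: f ≡ 0 at y ∈ {2, 5}; g ≡ 0 at y ∈ ∅; common: ∅.
  x = 8: f ≡ 0 at y ∈ {0, 10}; g ≡ 0 at y ∈ ∅; common: ∅.
  x = 9: f ≡ 0 at y ∈ {1}; g ≡ 0 at y ∈ ∅; common: ∅.
  x = 10: f ≡ 0 at y ∈ ∅; g ≡ 0 at y ∈ {8}; common: ∅.
Collecting: common zeros = ∅, so the count is 0.
Comparison with the Bézout bound: 0 ≤ 4 = deg(f)·deg(g), as expected for curves with no common component (the affine F_11-count falls short of the bound because intersections may lie at infinity, over extension fields, or carry multiplicity).


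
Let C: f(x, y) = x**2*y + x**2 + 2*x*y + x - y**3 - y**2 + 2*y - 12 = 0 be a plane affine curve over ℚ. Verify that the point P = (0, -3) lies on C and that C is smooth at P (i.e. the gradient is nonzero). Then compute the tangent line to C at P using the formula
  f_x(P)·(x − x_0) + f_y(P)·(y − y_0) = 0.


Tangent line at P: -5*x - 19*y - 57 = 0.

Step 1: f(0, -3) = 0, so P lies on C.
Step 2: partial derivatives
  f_x(x, y) = 2*x*y + 2*x + 2*y + 1, f_y(x, y) = x**2 + 2*x - 3*y**2 - 2*y + 2.
  f_x(P) = -5, f_y(P) = -19 (gradient nonzero, so P is smooth).
Step 3: tangent line at P: -5·(x − 0) + -19·(y − -3) = 0.
Expanding: -5*x - 19*y - 57 = 0.


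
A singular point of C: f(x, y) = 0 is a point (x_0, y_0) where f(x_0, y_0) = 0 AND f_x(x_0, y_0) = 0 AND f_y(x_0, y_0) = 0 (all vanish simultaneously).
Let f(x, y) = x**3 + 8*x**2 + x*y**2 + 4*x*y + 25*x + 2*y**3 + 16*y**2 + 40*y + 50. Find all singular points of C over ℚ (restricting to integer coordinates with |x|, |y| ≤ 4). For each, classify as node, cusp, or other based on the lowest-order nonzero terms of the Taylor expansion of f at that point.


Singular points: {(-3, -2)}; classification: node.

Compute partial derivatives:
  f_x = 3*x**2 + 16*x + y**2 + 4*y + 25.
  f_y = 2*x*y + 4*x + 6*y**2 + 32*y + 40.
Scan x_0 ∈ {−4, ..., 4}. For each x_0, f_y(x_0, y) is a polynomial in y; find its integer roots y ∈ {−4, ..., 4}, then test f_x and f at those candidates.
  x = -4: f_y(-4, y) = 6*y**2 + 24*y + 24; vanishes at y ∈ {-2}. (-4, -2): f_x = 5 ≠ 0.
  x = -3: f_y(-3, y) = 6*y**2 + 26*y + 28; vanishes at y ∈ {-2}. (-3, -2): f_x = 0, f = 0 — SINGULAR.
  x = -2: f_y(-2, y) = 6*y**2 + 28*y + 32; vanishes at y ∈ {-2}. (-2, -2): f_x = 1 ≠ 0.
  x = -1: f_y(-1, y) = 6*y**2 + 30*y + 36; vanishes at y ∈ {-3, -2}. (-1, -3): f_x = 9 ≠ 0; (-1, -2): f_x = 8 ≠ 0.
  x = 0: f_y(0, y) = 6*y**2 + 32*y + 40; vanishes at y ∈ {-2}. (0, -2): f_x = 21 ≠ 0.
  x = 1: f_y(1, y) = 6*y**2 + 34*y + 44; vanishes at y ∈ {-2}. (1, -2): f_x = 40 ≠ 0.
  x = 2: f_y(2, y) = 6*y**2 + 36*y + 48; vanishes at y ∈ {-4, -2}. (2, -4): f_x = 69 ≠ 0; (2, -2): f_x = 65 ≠ 0.
  x = 3: f_y(3, y) = 6*y**2 + 38*y + 52; vanishes at y ∈ {-2}. (3, -2): f_x = 96 ≠ 0.
  x = 4: f_y(4, y) = 6*y**2 + 40*y + 56; vanishes at y ∈ {-2}. (4, -2): f_x = 133 ≠ 0.
Only singular point on the grid: (-3, -2).
Classify: substitute x = -3 + u, y = -2 + v and expand: f = u**3 - u**2 + u*v**2 + 2*v**3 + v**2.
No constant or linear terms (consistent with a singular point). Quadratic part: -u**2 + v**2. Cubic part: u**3 + u*v**2 + 2*v**3.
The quadratic part v**2 - u**2 = (v − u)(v + u) splits into two distinct linear factors, so there are two distinct tangent lines y − -2 = ±(x − -3) — this is a node (ordinary double point).
Classification: node.


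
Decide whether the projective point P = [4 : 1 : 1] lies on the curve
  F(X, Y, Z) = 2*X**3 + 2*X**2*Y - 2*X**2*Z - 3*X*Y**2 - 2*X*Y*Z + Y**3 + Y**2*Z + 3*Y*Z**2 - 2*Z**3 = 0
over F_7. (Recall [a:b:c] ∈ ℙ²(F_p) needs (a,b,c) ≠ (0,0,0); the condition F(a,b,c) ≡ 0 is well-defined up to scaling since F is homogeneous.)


F(4,1,1) ≡ 6 (mod 7); P is NOT on the curve.

Evaluate F(4, 1, 1) term-by-term (mod 7).
  2*X**3 ↦ 2·64·1·1 = 128
  2*X**2*Y ↦ 2·16·1·1 = 32
  -2*X**2*Z ↦ -2·16·1·1 = -32
  -3*X*Y**2 ↦ -3·4·1·1 = -12
  -2*X*Y*Z ↦ -2·4·1·1 = -8
  Y**3 ↦ 1·1·1·1 = 1
  Y**2*Z ↦ 1·1·1·1 = 1
  3*Y*Z**2 ↦ 3·1·1·1 = 3
  -2*Z**3 ↦ -2·1·1·1 = -2
Sum: F(4, 1, 1) = (128) + (32) + (-32) + (-12) + (-8) + (1) + (1) + (3) + (-2) = 111.
Reducing mod 7: 111 ≡ 6 (mod 7).
Since F(a, b, c) ≡ 6 ≠ 0 (mod 7), P does NOT lie on the curve.


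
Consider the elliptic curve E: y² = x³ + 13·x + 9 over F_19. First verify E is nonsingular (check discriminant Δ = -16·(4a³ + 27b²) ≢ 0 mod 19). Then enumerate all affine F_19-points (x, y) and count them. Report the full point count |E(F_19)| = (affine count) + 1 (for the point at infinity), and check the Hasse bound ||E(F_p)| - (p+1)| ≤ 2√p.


Affine points = {(0, 3), (0, 16), (1, 2), (1, 17), (2, 9), (2, 10), (4, 7), (4, 12), (5, 3), (5, 16), (7, 5), (7, 14), (8, 6), (8, 13), (9, 0), (11, 1), (11, 18), (13, 0), (14, 3), (14, 16), (15, 8), (15, 11), (16, 0)}; affine count = 23; |E(F_19)| = 24.

Discriminant check: Δ ∝ 4a³ + 27b² = 4·13³ + 27·9² = 4·2197 + 27·81 ≡ 12 (mod 19). Nonzero ⇒ E is nonsingular.
For each x ∈ F_19, compute rhs = x³ + 13·x + 9 mod 19, then count y ∈ F_19 with y² ≡ rhs.
  x = 0: rhs = 9, matching y values: 3, 16 (2 points).
  x = 1: rhs = 4, matching y values: 2, 17 (2 points).
  x = 2: rhs = 5, matching y values: 9, 10 (2 points).
  x = 3: rhs = 18, matching y values: none (0 points).
  x = 4: rhs = 11, matching y values: 7, 12 (2 points).
  x = 5: rhs = 9, matching y values: 3, 16 (2 points).
  x = 6: rhs = 18, matching y values: none (0 points).
  x = 7: rhs = 6, matching y values: 5, 14 (2 points).
  x = 8: rhs = 17, matching y values: 6, 13 (2 points).
  x = 9: rhs = 0, matching y values: 0 (1 points).
  x = 10: rhs = 18, matching y values: none (0 points).
  x = 11: rhs = 1, matching y values: 1, 18 (2 points).
  x = 12: rhs = 12, matching y values: none (0 points).
  x = 13: rhs = 0, matching y values: 0 (1 points).
  x = 14: rhs = 9, matching y values: 3, 16 (2 points).
  x = 15: rhs = 7, matching y values: 8, 11 (2 points).
  x = 16: rhs = 0, matching y values: 0 (1 points).
  x = 17: rhs = 13, matching y values: none (0 points).
  x = 18: rhs = 14, matching y values: none (0 points).
Total affine count: 23.
Full point count |E(F_19)| = 23 + 1 = 24.
Hasse bound: |24 − (19+1)| = |4| = 4 ≤ 2√19 ≈ 8.7178 ✓.


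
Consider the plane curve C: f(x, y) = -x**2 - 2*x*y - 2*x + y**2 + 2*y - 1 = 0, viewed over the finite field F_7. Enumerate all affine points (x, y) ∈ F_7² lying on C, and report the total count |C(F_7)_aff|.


Affine F_7-points: {(0, 2), (0, 3), (1, 2), (1, 5), (6, 0), (6, 3)}; count = 6.

For each of the 49 pairs (x, y) ∈ F_7², evaluate f(x, y) mod 7. Record the zeros.
  x = 0: [0↦6, 1↦2, 2↦0, 3↦0, 4↦2, 5↦6, 6↦5]  zeros at y ∈ {2, 3}
  x = 1: [0↦3, 1↦4, 2↦0, 3↦5, 4↦5, 5↦0, 6↦4]  zeros at y ∈ {2, 5}
  x = 2: [0↦5, 1↦4, 2↦5, 3↦1, 4↦6, 5↦6, 6↦1]  zeros at y ∈ ∅
  x = 3: [0↦5, 1↦2, 2↦1, 3↦2, 4↦5, 5↦3, 6↦3]  zeros at y ∈ ∅
  x = 4: [0↦3, 1↦5, 2↦2, 3↦1, 4↦2, 5↦5, 6↦3]  zeros at y ∈ ∅
  x = 5: [0↦6, 1↦6, 2↦1, 3↦5, 4↦4, 5↦5, 6↦1]  zeros at y ∈ ∅
  x = 6: [0↦0, 1↦5, 2↦5, 3↦0, 4↦4, 5↦3, 6↦4]  zeros at y ∈ {0, 3}
Collecting zeros: affine points = {(0, 2), (0, 3), (1, 2), (1, 5), (6, 0), (6, 3)}.
Total count |C(F_7)_aff| = 6.


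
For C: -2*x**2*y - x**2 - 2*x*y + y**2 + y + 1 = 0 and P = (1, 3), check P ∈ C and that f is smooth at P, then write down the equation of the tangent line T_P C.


Tangent line at P: -20*x + 3*y + 11 = 0.

Step 1: f(1, 3) = 0, so P lies on C.
Step 2: partial derivatives
  f_x(x, y) = -4*x*y - 2*x - 2*y, f_y(x, y) = -2*x**2 - 2*x + 2*y + 1.
  f_x(P) = -20, f_y(P) = 3 (gradient nonzero, so P is smooth).
Step 3: tangent line at P: -20·(x − 1) + 3·(y − 3) = 0.
Expanding: -20*x + 3*y + 11 = 0.


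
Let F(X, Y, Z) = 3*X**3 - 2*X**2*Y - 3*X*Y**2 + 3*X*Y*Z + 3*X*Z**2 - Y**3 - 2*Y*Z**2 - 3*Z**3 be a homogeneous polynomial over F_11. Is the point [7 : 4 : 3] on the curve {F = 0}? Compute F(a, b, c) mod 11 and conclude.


F(7,4,3) ≡ 8 (mod 11); P is NOT on the curve.

Evaluate F(7, 4, 3) term-by-term (mod 11).
  3*X**3 ↦ 3·343·1·1 = 1029
  -2*X**2*Y ↦ -2·49·4·1 = -392
  -3*X*Y**2 ↦ -3·7·16·1 = -336
  3*X*Y*Z ↦ 3·7·4·3 = 252
  3*X*Z**2 ↦ 3·7·1·9 = 189
  -Y**3 ↦ -1·1·64·1 = -64
  -2*Y*Z**2 ↦ -2·1·4·9 = -72
  -3*Z**3 ↦ -3·1·1·27 = -81
Sum: F(7, 4, 3) = (1029) + (-392) + (-336) + (252) + (189) + (-64) + (-72) + (-81) = 525.
Reducing mod 11: 525 ≡ 8 (mod 11).
Since F(a, b, c) ≡ 8 ≠ 0 (mod 11), P does NOT lie on the curve.


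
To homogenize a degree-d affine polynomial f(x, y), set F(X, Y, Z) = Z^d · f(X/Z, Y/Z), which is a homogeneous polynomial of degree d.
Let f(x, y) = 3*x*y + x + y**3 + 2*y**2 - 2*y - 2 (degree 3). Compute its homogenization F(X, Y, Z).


F(X, Y, Z) = 3*X*Y*Z + X*Z**2 + Y**3 + 2*Y**2*Z - 2*Y*Z**2 - 2*Z**3

deg(f) = 3.
Substitute x = X/Z, y = Y/Z into f, then multiply by Z^3.
  monomial 3·x^1·y^1 ↦ 3·X^1·Y^1·Z^1.
  monomial 1·x^1·y^0 ↦ 1·X^1·Y^0·Z^2.
  monomial 1·x^0·y^3 ↦ 1·X^0·Y^3·Z^0.
  monomial 2·x^0·y^2 ↦ 2·X^0·Y^2·Z^1.
  monomial -2·x^0·y^1 ↦ -2·X^0·Y^1·Z^2.
  monomial -2·x^0·y^0 ↦ -2·X^0·Y^0·Z^3.
Collecting: F(X, Y, Z) = 3*X*Y*Z + X*Z**2 + Y**3 + 2*Y**2*Z - 2*Y*Z**2 - 2*Z**3.


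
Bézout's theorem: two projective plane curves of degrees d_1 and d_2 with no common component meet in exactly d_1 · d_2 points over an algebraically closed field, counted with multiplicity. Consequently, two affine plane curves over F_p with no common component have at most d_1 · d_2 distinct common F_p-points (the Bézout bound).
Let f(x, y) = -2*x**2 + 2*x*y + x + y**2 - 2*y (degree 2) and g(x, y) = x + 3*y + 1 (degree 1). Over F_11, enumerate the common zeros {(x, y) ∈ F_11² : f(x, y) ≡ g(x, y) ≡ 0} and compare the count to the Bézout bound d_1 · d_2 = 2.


Common zeros: ∅; count = 0; Bézout bound = 2.

deg(f) = 2, deg(g) = 1, so Bézout bound = 2.
Scan x ∈ F_11. For each x, list the y ∈ F_11 with f(x, y) ≡ 0 and those with g(x, y) ≡ 0 (mod 11); the common zeros in that column are the intersection.
  x = 0: f ≡ 0 at y ∈ {0, 2}; g ≡ 0 at y ∈ {7}; common: ∅.
  x = 1: f ≡ 0 at y ∈ {1, 10}; g ≡ 0 at y ∈ {3}; common: ∅.
  x = 2: f ≡ 0 at y ∈ ∅; g ≡ 0 at y ∈ {10}; common: ∅.
  x = 3: f ≡ 0 at y ∈ ∅; g ≡ 0 at y ∈ {6}; common: ∅.
  x = 4: f ≡ 0 at y ∈ {6, 10}; g ≡ 0 at y ∈ {2}; common: ∅.
  x = 5: f ≡ 0 at y ∈ ∅; g ≡ 0 at y ∈ {9}; common: ∅.
  x = 6: f ≡ 0 at y ∈ {0, 1}; g ≡ 0 at y ∈ {5}; common: ∅.
  x = 7: f ≡ 0 at y ∈ ∅; g ≡ 0 at y ∈ {1}; common: ∅.
  x = 8: f ≡ 0 at y ∈ {2, 6}; g ≡ 0 at y ∈ {8}; common: ∅.
  x = 9: f ≡ 0 at y ∈ ∅; g ≡ 0 at y ∈ {4}; common: ∅.
  x = 10: f ≡ 0 at y ∈ ∅; g ≡ 0 at y ∈ {0}; common: ∅.
Collecting: common zeros = ∅, so the count is 0.
Comparison with the Bézout bound: 0 ≤ 2 = deg(f)·deg(g), as expected for curves with no common component (the affine F_11-count falls short of the bound because intersections may lie at infinity, over extension fields, or carry multiplicity).


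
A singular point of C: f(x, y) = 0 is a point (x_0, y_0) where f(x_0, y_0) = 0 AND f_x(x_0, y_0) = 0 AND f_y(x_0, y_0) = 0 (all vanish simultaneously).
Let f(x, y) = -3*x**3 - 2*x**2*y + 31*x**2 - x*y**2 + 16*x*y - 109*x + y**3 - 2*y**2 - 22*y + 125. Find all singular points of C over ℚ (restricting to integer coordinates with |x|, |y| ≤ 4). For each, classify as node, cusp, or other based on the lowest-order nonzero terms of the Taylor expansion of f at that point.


Singular points: {(3, 2)}; classification: cusp.

Compute partial derivatives:
  f_x = -9*x**2 - 4*x*y + 62*x - y**2 + 16*y - 109.
  f_y = -2*x**2 - 2*x*y + 16*x + 3*y**2 - 4*y - 22.
Scan x_0 ∈ {−4, ..., 4}. For each x_0, f_y(x_0, y) is a polynomial in y; find its integer roots y ∈ {−4, ..., 4}, then test f_x and f at those candidates.
  x = -4: f_y(-4, y) = 3*y**2 + 4*y - 118; no integer root y with |y| ≤ 4.
  x = -3: f_y(-3, y) = 3*y**2 + 2*y - 88; no integer root y with |y| ≤ 4.
  x = -2: f_y(-2, y) = 3*y**2 - 62; no integer root y with |y| ≤ 4.
  x = -1: f_y(-1, y) = 3*y**2 - 2*y - 40; vanishes at y ∈ {4}. (-1, 4): f_x = -116 ≠ 0.
  x = 0: f_y(0, y) = 3*y**2 - 4*y - 22; no integer root y with |y| ≤ 4.
  x = 1: f_y(1, y) = 3*y**2 - 6*y - 8; no integer root y with |y| ≤ 4.
  x = 2: f_y(2, y) = 3*y**2 - 8*y + 2; no integer root y with |y| ≤ 4.
  x = 3: f_y(3, y) = 3*y**2 - 10*y + 8; vanishes at y ∈ {2}. (3, 2): f_x = 0, f = 0 — SINGULAR.
  x = 4: f_y(4, y) = 3*y**2 - 12*y + 10; no integer root y with |y| ≤ 4.
Only singular point on the grid: (3, 2).
Classify: substitute x = 3 + u, y = 2 + v and expand: f = -3*u**3 - 2*u**2*v - u*v**2 + v**3 + v**2.
No constant or linear terms (consistent with a singular point). Quadratic part: v**2. Cubic part: -3*u**3 - 2*u**2*v - u*v**2 + v**3.
The quadratic part v**2 is a perfect square, so there is a single (double) tangent line v = 0, i.e. y = 2. Restricting the cubic part to that line (v = 0) leaves -3*u**3 ≠ 0, so f is not divisible by v and the branch is v² ≈ 3*u**3 to lowest order — this is a cusp.
Classification: cusp.


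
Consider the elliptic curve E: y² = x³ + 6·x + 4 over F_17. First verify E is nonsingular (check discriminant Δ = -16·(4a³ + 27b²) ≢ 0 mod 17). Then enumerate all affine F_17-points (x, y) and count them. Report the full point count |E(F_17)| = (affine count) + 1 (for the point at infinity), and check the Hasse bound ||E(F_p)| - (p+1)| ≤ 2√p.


Affine points = {(0, 2), (0, 15), (3, 7), (3, 10), (6, 1), (6, 16), (7, 7), (7, 10), (12, 6), (12, 11), (13, 1), (13, 16), (15, 1), (15, 16)}; affine count = 14; |E(F_17)| = 15.

Discriminant check: Δ ∝ 4a³ + 27b² = 4·6³ + 27·4² = 4·216 + 27·16 ≡ 4 (mod 17). Nonzero ⇒ E is nonsingular.
For each x ∈ F_17, compute rhs = x³ + 6·x + 4 mod 17, then count y ∈ F_17 with y² ≡ rhs.
  x = 0: rhs = 4, matching y values: 2, 15 (2 points).
  x = 1: rhs = 11, matching y values: none (0 points).
  x = 2: rhs = 7, matching y values: none (0 points).
  x = 3: rhs = 15, matching y values: 7, 10 (2 points).
  x = 4: rhs = 7, matching y values: none (0 points).
  x = 5: rhs = 6, matching y values: none (0 points).
  x = 6: rhs = 1, matching y values: 1, 16 (2 points).
  x = 7: rhs = 15, matching y values: 7, 10 (2 points).
  x = 8: rhs = 3, matching y values: none (0 points).
  x = 9: rhs = 5, matching y values: none (0 points).
  x = 10: rhs = 10, matching y values: none (0 points).
  x = 11: rhs = 7, matching y values: none (0 points).
  x = 12: rhs = 2, matching y values: 6, 11 (2 points).
  x = 13: rhs = 1, matching y values: 1, 16 (2 points).
  x = 14: rhs = 10, matching y values: none (0 points).
  x = 15: rhs = 1, matching y values: 1, 16 (2 points).
  x = 16: rhs = 14, matching y values: none (0 points).
Total affine count: 14.
Full point count |E(F_17)| = 14 + 1 = 15.
Hasse bound: |15 − (17+1)| = |-3| = 3 ≤ 2√17 ≈ 8.2462 ✓.
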